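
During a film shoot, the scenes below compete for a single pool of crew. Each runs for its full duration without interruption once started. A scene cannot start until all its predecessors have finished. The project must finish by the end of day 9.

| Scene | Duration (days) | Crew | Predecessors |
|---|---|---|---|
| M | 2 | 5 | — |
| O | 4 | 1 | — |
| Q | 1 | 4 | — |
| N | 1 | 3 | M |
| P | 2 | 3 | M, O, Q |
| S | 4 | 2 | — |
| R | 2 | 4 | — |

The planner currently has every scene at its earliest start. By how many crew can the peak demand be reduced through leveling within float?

11

Early-start peak: d1:16  d2:12  d3:6  d4:3  d5:3  d6:3  d7:0  d8:0  d9:0 ⇒ 16.
Leveled (M@1, O@3, Q@3, N@7, P@8, S@6, R@4): d1:5  d2:5  d3:5  d4:5  d5:5  d6:3  d7:5  d8:5  d9:5 ⇒ 5.
Reduction 16 − 5 = 11.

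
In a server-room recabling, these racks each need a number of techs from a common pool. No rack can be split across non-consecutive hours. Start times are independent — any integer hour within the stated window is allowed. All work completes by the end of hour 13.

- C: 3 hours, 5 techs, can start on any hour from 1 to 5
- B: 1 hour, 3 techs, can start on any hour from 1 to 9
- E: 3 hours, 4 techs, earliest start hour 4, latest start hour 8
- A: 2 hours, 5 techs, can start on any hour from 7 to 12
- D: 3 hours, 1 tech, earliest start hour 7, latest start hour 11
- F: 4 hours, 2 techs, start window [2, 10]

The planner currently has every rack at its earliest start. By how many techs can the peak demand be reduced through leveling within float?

Early-start peak: h1:8  h2:7  h3:7  h4:6  h5:6  h6:4  h7:6  h8:6  h9:1  h10:0  h11:0  h12:0  h13:0 ⇒ 8.
Leveled (C@1, B@4, E@5, A@8, D@10, F@10): h1:5  h2:5  h3:5  h4:3  h5:4  h6:4  h7:4  h8:5  h9:5  h10:3  h11:3  h12:3  h13:2 ⇒ 5.
Reduction 8 − 5 = 3.

3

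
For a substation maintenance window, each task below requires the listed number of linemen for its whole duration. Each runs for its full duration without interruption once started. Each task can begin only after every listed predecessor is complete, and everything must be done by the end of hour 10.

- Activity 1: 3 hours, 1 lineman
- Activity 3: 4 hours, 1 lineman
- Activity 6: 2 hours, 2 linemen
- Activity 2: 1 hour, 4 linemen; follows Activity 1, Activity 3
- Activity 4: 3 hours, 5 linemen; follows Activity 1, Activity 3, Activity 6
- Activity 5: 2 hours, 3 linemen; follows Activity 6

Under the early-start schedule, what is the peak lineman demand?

9

Early-start schedule: Activity 1@1, Activity 3@1, Activity 6@1, Activity 2@5, Activity 4@5, Activity 5@3.
Load per hour: hour 1: 4, hour 2: 4, hour 3: 5, hour 4: 4, hour 5: 9, hour 6: 5, hour 7: 5, hour 8: 0, hour 9: 0, hour 10: 0.
Peak is 9.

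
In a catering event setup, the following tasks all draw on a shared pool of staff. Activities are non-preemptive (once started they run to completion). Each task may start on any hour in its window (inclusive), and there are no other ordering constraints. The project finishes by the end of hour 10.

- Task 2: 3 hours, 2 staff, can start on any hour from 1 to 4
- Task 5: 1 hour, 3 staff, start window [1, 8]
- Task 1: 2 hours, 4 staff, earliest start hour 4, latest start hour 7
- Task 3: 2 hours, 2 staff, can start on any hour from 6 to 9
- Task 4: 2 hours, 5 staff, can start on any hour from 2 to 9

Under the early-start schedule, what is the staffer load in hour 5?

At early start, hour 5 has: Task 1.
Demand: 4 = 4.

4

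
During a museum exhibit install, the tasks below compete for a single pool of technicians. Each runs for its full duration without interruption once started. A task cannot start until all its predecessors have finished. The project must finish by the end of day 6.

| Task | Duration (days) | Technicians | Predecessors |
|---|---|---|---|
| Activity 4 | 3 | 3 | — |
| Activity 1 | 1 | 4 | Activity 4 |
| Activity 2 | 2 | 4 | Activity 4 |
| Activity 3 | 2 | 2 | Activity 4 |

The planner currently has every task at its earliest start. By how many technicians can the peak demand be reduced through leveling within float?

Early-start peak: d1:3  d2:3  d3:3  d4:10  d5:6  d6:0 ⇒ 10.
Leveled (Activity 4@1, Activity 1@4, Activity 2@5, Activity 3@4): d1:3  d2:3  d3:3  d4:6  d5:6  d6:4 ⇒ 6.
Reduction 10 − 6 = 4.

4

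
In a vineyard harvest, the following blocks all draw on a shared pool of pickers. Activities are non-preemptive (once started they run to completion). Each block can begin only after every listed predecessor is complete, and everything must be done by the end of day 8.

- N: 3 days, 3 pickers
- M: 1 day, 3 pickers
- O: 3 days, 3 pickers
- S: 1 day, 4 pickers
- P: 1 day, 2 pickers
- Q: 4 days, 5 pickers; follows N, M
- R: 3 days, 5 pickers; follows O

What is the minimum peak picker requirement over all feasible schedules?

10

Early-start (N@1, M@1, O@1, S@1, P@1, Q@4, R@4) gives peak 15: d1:15  d2:6  d3:6  d4:10  d5:10  d6:10  d7:5  d8:0.
Shift S→2, P→3.
Schedule N@1, M@1, O@1, S@2, P@3, Q@4, R@4: d1:9  d2:10  d3:8  d4:10  d5:10  d6:10  d7:5  d8:0 — peak 10.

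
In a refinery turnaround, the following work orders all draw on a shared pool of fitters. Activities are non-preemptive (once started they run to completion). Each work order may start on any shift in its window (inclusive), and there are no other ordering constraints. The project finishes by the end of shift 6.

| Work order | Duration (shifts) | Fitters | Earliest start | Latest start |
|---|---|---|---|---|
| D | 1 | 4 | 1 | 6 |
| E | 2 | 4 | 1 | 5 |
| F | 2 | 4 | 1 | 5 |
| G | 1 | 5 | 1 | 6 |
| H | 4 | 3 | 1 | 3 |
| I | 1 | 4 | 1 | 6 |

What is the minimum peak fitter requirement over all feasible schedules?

8

Early-start (D@1, E@1, F@1, G@1, H@1, I@1) gives peak 24: s1:24  s2:11  s3:3  s4:3  s5:0  s6:0.
Shift F→2, G→4, H→3, I→5.
Schedule D@1, E@1, F@2, G@4, H@3, I@5: s1:8  s2:8  s3:7  s4:8  s5:7  s6:3 — peak 8.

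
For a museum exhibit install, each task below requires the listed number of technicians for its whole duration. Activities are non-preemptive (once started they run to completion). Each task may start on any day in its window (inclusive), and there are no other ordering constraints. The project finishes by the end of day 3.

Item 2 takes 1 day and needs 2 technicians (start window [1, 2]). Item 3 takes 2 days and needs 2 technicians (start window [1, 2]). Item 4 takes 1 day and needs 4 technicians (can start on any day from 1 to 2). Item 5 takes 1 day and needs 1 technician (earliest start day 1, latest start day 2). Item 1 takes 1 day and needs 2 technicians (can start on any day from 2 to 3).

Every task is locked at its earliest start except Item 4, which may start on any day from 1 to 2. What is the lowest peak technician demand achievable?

Item 4@1: d1:9  d2:4  d3:0 → peak 9
Item 4@2: d1:5  d2:8  d3:0 → peak 8
Best is Item 4@2, peak 8.

8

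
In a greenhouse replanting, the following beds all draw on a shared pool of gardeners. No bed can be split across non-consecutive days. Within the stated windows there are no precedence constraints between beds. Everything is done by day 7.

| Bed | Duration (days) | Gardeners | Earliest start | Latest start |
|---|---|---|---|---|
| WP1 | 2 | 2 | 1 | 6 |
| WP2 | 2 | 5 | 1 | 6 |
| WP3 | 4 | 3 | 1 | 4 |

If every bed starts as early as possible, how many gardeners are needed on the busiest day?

10

Early-start schedule: WP1@1, WP2@1, WP3@1.
Load per day: day 1: 10, day 2: 10, day 3: 3, day 4: 3, day 5: 0, day 6: 0, day 7: 0.
Peak is 10.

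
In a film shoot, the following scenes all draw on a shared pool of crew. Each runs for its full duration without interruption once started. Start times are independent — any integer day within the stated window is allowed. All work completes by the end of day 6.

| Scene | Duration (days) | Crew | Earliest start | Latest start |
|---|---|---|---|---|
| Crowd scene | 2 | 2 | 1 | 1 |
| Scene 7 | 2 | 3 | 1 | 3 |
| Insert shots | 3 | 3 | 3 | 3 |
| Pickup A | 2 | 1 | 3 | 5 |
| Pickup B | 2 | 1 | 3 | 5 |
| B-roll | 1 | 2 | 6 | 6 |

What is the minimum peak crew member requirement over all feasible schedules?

5

Schedule Crowd scene@1, Scene 7@1, Insert shots@3, Pickup A@3, Pickup B@3, B-roll@6: d1:5  d2:5  d3:5  d4:5  d5:3  d6:2 — peak 5.
Total crew member-days = 25 over 6 days ⇒ peak ≥ ⌈25/6⌉ = 5, so 5 is optimal.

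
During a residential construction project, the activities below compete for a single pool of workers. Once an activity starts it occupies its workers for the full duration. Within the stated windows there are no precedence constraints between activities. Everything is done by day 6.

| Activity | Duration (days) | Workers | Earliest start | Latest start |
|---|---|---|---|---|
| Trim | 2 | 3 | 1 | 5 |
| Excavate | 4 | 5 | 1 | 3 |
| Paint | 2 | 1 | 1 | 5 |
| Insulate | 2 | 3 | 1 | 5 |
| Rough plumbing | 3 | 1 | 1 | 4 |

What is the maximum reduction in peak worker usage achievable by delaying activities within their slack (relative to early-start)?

6

Early-start peak: d1:13  d2:13  d3:6  d4:5  d5:0  d6:0 ⇒ 13.
Leveled (Trim@1, Excavate@3, Paint@1, Insulate@1, Rough plumbing@3): d1:7  d2:7  d3:6  d4:6  d5:6  d6:5 ⇒ 7.
Reduction 13 − 7 = 6.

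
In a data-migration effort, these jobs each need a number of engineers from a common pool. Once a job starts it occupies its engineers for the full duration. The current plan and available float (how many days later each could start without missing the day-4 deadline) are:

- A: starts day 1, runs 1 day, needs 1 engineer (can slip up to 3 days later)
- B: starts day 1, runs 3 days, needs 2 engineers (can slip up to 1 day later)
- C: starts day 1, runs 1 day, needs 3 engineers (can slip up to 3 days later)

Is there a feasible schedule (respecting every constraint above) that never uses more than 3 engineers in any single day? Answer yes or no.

yes

Schedule A@1, B@1, C@4: d1:3  d2:2  d3:2  d4:3 — peak 3 ≤ 3.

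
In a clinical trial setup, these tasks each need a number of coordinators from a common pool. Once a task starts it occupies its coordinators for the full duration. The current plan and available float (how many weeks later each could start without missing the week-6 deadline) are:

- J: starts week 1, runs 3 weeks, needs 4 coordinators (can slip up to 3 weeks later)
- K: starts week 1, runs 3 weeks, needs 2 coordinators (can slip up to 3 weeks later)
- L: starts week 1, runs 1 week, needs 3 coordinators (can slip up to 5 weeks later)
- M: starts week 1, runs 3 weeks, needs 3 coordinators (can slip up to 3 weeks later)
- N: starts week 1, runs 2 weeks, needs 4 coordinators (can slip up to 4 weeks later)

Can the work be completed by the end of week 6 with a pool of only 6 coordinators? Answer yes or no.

Total coordinator-weeks = 38; over 6 weeks the average is 38/6 > 6, so some week must exceed 6.

no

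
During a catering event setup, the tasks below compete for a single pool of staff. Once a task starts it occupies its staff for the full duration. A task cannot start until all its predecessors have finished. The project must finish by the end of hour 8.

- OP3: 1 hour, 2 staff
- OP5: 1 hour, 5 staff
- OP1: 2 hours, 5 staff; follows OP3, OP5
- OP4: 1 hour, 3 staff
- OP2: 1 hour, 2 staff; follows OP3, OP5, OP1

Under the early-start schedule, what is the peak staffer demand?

Early-start schedule: OP3@1, OP5@1, OP1@2, OP4@1, OP2@4.
Load per hour: hour 1: 10, hour 2: 5, hour 3: 5, hour 4: 2, hour 5: 0, hour 6: 0, hour 7: 0, hour 8: 0.
Peak is 10.

10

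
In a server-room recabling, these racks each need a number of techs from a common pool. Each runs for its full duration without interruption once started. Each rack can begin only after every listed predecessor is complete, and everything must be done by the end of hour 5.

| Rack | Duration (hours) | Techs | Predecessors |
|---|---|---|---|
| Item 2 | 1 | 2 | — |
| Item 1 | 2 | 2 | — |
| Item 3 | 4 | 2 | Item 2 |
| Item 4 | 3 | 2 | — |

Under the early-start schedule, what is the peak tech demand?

6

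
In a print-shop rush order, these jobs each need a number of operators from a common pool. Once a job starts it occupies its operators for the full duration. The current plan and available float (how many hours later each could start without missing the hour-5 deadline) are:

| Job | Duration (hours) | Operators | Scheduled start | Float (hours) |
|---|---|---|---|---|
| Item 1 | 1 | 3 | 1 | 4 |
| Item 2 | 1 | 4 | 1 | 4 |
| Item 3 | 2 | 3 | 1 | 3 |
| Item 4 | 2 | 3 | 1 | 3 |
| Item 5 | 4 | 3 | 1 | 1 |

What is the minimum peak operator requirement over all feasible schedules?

Early-start (Item 1@1, Item 2@1, Item 3@1, Item 4@1, Item 5@1) gives peak 16: h1:16  h2:9  h3:3  h4:3  h5:0.
Shift Item 3→2, Item 4→4, Item 5→2.
Schedule Item 1@1, Item 2@1, Item 3@2, Item 4@4, Item 5@2: h1:7  h2:6  h3:6  h4:6  h5:6 — peak 7.
Total operator-hours = 31 over 5 hours ⇒ peak ≥ ⌈31/5⌉ = 7, so 7 is optimal.

7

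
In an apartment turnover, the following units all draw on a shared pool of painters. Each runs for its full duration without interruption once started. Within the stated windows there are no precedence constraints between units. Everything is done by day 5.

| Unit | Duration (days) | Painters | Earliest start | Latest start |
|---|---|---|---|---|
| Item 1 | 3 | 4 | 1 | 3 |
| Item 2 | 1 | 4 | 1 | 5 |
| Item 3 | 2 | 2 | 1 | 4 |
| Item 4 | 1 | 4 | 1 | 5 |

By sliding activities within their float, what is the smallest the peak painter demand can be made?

6

Early-start (Item 1@1, Item 2@1, Item 3@1, Item 4@1) gives peak 14: d1:14  d2:6  d3:4  d4:0  d5:0.
Shift Item 2→4, Item 4→5.
Schedule Item 1@1, Item 2@4, Item 3@1, Item 4@5: d1:6  d2:6  d3:4  d4:4  d5:4 — peak 6.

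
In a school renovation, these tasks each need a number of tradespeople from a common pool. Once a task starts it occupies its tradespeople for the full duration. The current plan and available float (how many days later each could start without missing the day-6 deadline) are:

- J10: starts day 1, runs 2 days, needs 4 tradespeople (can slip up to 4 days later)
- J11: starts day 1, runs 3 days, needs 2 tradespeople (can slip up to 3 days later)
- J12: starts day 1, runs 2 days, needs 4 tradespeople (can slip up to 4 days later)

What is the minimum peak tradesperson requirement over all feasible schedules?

Early-start (J10@1, J11@1, J12@1) gives peak 10: d1:10  d2:10  d3:2  d4:0  d5:0  d6:0.
Shift J12→3.
Schedule J10@1, J11@1, J12@3: d1:6  d2:6  d3:6  d4:4  d5:0  d6:0 — peak 6.

6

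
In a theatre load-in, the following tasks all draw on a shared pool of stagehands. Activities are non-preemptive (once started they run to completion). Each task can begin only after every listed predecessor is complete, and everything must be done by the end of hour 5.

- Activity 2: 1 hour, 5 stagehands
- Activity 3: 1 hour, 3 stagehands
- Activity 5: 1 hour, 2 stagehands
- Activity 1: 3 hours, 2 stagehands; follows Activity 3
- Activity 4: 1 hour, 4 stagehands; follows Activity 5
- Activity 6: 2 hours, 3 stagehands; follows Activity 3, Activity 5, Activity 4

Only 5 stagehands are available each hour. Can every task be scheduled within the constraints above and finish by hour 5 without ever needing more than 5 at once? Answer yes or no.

no

Total stagehand-hours = 26; over 5 hours the average is 26/5 > 5, so some hour must exceed 5.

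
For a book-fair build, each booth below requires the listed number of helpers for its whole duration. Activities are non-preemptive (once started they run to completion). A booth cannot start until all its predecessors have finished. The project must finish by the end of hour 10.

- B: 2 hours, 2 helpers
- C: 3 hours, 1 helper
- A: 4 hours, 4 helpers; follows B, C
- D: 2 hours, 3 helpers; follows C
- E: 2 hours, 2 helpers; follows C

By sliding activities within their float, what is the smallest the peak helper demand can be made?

Early-start (B@1, C@1, A@4, D@4, E@4) gives peak 9: h1:3  h2:3  h3:1  h4:9  h5:9  h6:4  h7:4  h8:0  h9:0  h10:0.
Shift D→8, E→8.
Schedule B@1, C@1, A@4, D@8, E@8: h1:3  h2:3  h3:1  h4:4  h5:4  h6:4  h7:4  h8:5  h9:5  h10:0 — peak 5.

5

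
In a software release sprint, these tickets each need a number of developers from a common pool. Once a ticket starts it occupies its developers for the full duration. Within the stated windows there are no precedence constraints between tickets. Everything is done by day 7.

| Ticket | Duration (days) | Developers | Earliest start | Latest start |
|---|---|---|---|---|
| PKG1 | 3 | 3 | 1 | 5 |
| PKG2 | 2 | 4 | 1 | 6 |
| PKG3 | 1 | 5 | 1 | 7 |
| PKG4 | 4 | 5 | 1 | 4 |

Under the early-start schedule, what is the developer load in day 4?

At early start, day 4 has: PKG4.
Demand: 5 = 5.

5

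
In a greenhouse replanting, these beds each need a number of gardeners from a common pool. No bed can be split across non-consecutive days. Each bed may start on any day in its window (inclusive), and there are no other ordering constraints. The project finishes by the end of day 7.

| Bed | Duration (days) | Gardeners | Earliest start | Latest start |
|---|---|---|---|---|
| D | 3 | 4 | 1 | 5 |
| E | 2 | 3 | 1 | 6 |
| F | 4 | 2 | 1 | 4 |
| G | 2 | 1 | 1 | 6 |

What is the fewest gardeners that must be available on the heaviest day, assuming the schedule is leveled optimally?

Early-start (D@1, E@1, F@1, G@1) gives peak 10: d1:10  d2:10  d3:6  d4:2  d5:0  d6:0  d7:0.
Shift E→4, F→4.
Schedule D@1, E@4, F@4, G@1: d1:5  d2:5  d3:4  d4:5  d5:5  d6:2  d7:2 — peak 5.

5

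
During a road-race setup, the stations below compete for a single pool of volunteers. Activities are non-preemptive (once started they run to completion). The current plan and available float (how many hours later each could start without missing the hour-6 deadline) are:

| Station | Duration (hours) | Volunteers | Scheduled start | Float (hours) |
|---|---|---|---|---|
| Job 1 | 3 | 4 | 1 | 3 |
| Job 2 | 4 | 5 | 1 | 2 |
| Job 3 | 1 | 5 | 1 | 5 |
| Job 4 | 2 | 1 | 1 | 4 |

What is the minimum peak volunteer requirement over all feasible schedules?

Early-start (Job 1@1, Job 2@1, Job 3@1, Job 4@1) gives peak 15: h1:15  h2:10  h3:9  h4:5  h5:0  h6:0.
Shift Job 3→5, Job 4→4.
Schedule Job 1@1, Job 2@1, Job 3@5, Job 4@4: h1:9  h2:9  h3:9  h4:6  h5:6  h6:0 — peak 9.

9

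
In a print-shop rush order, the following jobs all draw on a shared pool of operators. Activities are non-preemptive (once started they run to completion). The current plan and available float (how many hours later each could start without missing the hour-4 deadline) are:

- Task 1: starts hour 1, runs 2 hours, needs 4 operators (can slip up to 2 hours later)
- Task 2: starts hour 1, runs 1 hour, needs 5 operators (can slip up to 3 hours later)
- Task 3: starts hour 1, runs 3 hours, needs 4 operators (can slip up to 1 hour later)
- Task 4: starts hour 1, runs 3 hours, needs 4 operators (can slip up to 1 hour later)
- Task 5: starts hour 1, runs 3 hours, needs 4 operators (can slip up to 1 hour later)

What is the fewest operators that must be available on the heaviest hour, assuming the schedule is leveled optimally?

Early-start (Task 1@1, Task 2@1, Task 3@1, Task 4@1, Task 5@1) gives peak 21: h1:21  h2:16  h3:12  h4:0.
Shift Task 4→2, Task 5→2.
Schedule Task 1@1, Task 2@1, Task 3@1, Task 4@2, Task 5@2: h1:13  h2:16  h3:12  h4:8 — peak 16.

16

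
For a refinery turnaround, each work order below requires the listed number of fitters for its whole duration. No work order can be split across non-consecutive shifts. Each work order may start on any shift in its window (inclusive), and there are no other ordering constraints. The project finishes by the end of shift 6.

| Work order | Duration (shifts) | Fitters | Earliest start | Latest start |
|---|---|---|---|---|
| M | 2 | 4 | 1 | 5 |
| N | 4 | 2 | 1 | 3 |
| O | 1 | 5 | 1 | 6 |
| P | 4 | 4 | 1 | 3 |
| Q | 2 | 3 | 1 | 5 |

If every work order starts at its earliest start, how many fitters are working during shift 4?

At early start, shift 4 has: N, P.
Demand: 2 + 4 = 6.

6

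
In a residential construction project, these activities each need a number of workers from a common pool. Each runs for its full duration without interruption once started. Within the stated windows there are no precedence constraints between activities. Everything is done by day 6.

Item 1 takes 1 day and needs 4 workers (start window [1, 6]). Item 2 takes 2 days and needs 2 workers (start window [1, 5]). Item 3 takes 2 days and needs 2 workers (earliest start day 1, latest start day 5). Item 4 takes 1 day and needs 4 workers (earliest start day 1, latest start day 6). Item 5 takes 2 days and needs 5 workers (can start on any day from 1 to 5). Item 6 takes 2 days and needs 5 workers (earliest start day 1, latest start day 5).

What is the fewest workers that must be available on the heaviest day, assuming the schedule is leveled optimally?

7

Early-start (Item 1@1, Item 2@1, Item 3@1, Item 4@1, Item 5@1, Item 6@1) gives peak 22: d1:22  d2:14  d3:0  d4:0  d5:0  d6:0.
Shift Item 3→3, Item 4→2, Item 5→3, Item 6→5.
Schedule Item 1@1, Item 2@1, Item 3@3, Item 4@2, Item 5@3, Item 6@5: d1:6  d2:6  d3:7  d4:7  d5:5  d6:5 — peak 7.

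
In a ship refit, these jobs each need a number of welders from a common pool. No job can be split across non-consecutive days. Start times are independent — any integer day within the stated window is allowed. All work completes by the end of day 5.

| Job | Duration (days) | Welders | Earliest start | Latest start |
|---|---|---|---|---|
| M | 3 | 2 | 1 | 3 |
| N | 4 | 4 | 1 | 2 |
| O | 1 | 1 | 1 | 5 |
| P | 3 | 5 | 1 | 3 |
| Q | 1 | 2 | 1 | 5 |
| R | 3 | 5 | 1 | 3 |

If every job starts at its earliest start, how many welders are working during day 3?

16

At early start, day 3 has: M, N, P, R.
Demand: 2 + 4 + 5 + 5 = 16.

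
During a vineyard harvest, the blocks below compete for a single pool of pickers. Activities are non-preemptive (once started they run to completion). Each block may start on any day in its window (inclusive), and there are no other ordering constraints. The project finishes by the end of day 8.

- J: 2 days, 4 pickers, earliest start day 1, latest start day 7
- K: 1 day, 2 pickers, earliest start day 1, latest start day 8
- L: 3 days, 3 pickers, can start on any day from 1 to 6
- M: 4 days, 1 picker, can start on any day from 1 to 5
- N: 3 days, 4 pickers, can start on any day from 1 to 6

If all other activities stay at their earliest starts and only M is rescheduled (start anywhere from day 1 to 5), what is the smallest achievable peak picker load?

13

M@1: d1:14  d2:12  d3:8  d4:1  d5:0  d6:0  d7:0  d8:0 → peak 14
M@2: d1:13  d2:12  d3:8  d4:1  d5:1  d6:0  d7:0  d8:0 → peak 13
M@3: d1:13  d2:11  d3:8  d4:1  d5:1  d6:1  d7:0  d8:0 → peak 13
M@4: d1:13  d2:11  d3:7  d4:1  d5:1  d6:1  d7:1  d8:0 → peak 13
M@5: d1:13  d2:11  d3:7  d4:0  d5:1  d6:1  d7:1  d8:1 → peak 13
Best is M@2, peak 13.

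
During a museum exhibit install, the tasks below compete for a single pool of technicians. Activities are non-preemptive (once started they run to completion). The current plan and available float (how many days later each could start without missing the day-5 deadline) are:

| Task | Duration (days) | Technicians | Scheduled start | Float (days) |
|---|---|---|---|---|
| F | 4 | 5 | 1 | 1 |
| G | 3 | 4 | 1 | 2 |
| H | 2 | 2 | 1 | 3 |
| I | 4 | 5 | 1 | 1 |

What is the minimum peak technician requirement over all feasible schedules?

14

Early-start (F@1, G@1, H@1, I@1) gives peak 16: d1:16  d2:16  d3:14  d4:10  d5:0.
Shift H→4.
Schedule F@1, G@1, H@4, I@1: d1:14  d2:14  d3:14  d4:12  d5:2 — peak 14.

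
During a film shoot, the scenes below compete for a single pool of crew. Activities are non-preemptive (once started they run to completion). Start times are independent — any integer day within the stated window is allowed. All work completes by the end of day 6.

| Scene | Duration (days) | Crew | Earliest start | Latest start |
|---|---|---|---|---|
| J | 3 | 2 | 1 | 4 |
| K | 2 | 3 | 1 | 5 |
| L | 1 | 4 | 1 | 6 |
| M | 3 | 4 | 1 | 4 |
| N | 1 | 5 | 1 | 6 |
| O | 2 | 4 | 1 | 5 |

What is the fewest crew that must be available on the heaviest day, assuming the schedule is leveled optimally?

8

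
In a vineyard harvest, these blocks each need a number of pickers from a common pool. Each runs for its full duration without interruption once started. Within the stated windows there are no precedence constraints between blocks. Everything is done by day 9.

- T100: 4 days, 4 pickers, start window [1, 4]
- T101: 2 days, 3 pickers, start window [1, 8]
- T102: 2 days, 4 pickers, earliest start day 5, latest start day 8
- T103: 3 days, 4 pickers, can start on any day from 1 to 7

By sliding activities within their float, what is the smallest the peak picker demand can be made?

7

Early-start (T100@1, T101@1, T102@5, T103@1) gives peak 11: d1:11  d2:11  d3:8  d4:4  d5:4  d6:4  d7:0  d8:0  d9:0.
Shift T103→7.
Schedule T100@1, T101@1, T102@5, T103@7: d1:7  d2:7  d3:4  d4:4  d5:4  d6:4  d7:4  d8:4  d9:4 — peak 7.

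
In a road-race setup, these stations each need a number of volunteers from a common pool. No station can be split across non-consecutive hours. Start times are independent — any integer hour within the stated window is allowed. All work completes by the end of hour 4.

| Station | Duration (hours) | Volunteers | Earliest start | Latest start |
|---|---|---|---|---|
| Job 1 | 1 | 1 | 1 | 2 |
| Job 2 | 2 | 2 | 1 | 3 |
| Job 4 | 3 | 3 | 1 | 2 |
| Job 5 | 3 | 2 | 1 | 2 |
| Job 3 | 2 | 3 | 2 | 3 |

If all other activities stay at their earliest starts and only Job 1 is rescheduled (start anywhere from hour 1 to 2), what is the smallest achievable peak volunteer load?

10

Job 1@1: h1:8  h2:10  h3:8  h4:0 → peak 10
Job 1@2: h1:7  h2:11  h3:8  h4:0 → peak 11
Best is Job 1@1, peak 10.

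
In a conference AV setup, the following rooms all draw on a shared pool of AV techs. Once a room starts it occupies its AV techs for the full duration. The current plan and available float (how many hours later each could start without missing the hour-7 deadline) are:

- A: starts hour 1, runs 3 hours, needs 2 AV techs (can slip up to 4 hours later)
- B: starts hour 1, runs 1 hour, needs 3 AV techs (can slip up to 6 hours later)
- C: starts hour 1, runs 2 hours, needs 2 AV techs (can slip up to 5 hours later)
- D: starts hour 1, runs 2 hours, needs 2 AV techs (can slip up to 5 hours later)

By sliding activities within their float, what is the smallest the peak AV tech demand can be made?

4

Early-start (A@1, B@1, C@1, D@1) gives peak 9: h1:9  h2:6  h3:2  h4:0  h5:0  h6:0  h7:0.
Shift B→4, D→5.
Schedule A@1, B@4, C@1, D@5: h1:4  h2:4  h3:2  h4:3  h5:2  h6:2  h7:0 — peak 4.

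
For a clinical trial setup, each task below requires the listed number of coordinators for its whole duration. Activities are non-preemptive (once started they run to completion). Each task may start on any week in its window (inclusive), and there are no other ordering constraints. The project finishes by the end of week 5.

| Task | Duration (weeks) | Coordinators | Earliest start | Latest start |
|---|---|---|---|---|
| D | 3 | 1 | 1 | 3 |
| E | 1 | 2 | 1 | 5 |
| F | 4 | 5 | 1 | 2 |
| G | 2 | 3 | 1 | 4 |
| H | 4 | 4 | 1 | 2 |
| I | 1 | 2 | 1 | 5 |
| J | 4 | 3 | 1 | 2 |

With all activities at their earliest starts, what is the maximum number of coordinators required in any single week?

Early-start schedule: D@1, E@1, F@1, G@1, H@1, I@1, J@1.
Load per week: week 1: 20, week 2: 16, week 3: 13, week 4: 12, week 5: 0.
Peak is 20.

20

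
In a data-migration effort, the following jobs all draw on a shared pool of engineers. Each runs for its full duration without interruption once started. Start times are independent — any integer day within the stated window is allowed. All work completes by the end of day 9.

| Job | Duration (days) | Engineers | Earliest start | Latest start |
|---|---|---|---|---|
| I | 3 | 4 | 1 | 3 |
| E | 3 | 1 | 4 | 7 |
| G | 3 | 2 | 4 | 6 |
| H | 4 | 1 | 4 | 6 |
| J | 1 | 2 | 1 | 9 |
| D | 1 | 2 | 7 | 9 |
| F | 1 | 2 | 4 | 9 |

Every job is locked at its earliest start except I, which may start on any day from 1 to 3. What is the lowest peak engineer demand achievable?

6

I@1: d1:6  d2:4  d3:4  d4:6  d5:4  d6:4  d7:3  d8:0  d9:0 → peak 6
I@2: d1:2  d2:4  d3:4  d4:10  d5:4  d6:4  d7:3  d8:0  d9:0 → peak 10
I@3: d1:2  d2:0  d3:4  d4:10  d5:8  d6:4  d7:3  d8:0  d9:0 → peak 10
Best is I@1, peak 6.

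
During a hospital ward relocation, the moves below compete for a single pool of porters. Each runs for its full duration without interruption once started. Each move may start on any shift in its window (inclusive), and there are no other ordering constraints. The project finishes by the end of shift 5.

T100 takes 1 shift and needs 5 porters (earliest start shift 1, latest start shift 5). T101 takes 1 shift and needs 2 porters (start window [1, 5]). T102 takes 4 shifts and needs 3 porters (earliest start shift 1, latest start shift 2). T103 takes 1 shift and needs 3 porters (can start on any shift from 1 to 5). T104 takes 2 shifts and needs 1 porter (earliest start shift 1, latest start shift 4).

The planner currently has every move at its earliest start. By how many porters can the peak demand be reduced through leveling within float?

8

Early-start peak: s1:14  s2:4  s3:3  s4:3  s5:0 ⇒ 14.
Leveled (T100@1, T101@2, T102@2, T103@3, T104@1): s1:6  s2:6  s3:6  s4:3  s5:3 ⇒ 6.
Reduction 14 − 6 = 8.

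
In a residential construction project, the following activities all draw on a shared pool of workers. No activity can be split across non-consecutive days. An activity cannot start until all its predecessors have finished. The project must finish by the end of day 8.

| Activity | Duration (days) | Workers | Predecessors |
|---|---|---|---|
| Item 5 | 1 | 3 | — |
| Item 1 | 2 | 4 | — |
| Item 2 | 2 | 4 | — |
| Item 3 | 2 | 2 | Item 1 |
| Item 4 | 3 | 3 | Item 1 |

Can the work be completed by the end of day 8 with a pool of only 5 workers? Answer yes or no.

yes

Schedule Item 5@1, Item 1@2, Item 2@4, Item 3@6, Item 4@6: d1:3  d2:4  d3:4  d4:4  d5:4  d6:5  d7:5  d8:3 — peak 5 ≤ 5.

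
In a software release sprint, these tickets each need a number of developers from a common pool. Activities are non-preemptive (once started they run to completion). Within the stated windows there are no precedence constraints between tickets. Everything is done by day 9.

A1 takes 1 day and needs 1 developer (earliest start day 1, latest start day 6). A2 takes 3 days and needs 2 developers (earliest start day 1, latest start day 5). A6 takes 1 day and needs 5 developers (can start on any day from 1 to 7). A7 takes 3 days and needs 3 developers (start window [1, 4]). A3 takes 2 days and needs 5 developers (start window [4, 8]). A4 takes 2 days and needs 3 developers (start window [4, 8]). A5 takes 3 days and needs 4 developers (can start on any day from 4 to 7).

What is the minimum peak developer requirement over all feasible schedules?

Early-start (A1@1, A2@1, A6@1, A7@1, A3@4, A4@4, A5@4) gives peak 12: d1:11  d2:5  d3:5  d4:12  d5:12  d6:4  d7:0  d8:0  d9:0.
Shift A6→2, A7→3, A3→8, A4→6.
Schedule A1@1, A2@1, A6@2, A7@3, A3@8, A4@6, A5@4: d1:3  d2:7  d3:5  d4:7  d5:7  d6:7  d7:3  d8:5  d9:5 — peak 7.

7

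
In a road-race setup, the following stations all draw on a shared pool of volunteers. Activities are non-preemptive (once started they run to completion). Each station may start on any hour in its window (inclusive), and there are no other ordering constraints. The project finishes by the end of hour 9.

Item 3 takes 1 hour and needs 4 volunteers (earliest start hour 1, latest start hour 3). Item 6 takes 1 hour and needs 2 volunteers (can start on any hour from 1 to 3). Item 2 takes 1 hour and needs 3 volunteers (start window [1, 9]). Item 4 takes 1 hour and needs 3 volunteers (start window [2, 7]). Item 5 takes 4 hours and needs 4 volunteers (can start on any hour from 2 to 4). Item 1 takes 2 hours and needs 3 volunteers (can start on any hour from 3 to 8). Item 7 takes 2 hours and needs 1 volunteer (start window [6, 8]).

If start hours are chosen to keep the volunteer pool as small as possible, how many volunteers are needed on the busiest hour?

5

Early-start (Item 3@1, Item 6@1, Item 2@1, Item 4@2, Item 5@2, Item 1@3, Item 7@6) gives peak 9: h1:9  h2:7  h3:7  h4:7  h5:4  h6:1  h7:1  h8:0  h9:0.
Shift Item 6→2, Item 2→2, Item 4→3, Item 5→4, Item 1→8.
Schedule Item 3@1, Item 6@2, Item 2@2, Item 4@3, Item 5@4, Item 1@8, Item 7@6: h1:4  h2:5  h3:3  h4:4  h5:4  h6:5  h7:5  h8:3  h9:3 — peak 5.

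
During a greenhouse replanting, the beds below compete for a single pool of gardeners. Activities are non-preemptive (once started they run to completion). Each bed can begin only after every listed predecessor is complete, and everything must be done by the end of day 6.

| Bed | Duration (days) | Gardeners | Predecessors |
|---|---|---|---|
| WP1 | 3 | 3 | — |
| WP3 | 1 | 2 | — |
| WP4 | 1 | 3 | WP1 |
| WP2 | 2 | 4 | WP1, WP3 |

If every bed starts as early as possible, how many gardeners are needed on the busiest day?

Early-start schedule: WP1@1, WP3@1, WP4@4, WP2@4.
Load per day: day 1: 5, day 2: 3, day 3: 3, day 4: 7, day 5: 4, day 6: 0.
Peak is 7.

7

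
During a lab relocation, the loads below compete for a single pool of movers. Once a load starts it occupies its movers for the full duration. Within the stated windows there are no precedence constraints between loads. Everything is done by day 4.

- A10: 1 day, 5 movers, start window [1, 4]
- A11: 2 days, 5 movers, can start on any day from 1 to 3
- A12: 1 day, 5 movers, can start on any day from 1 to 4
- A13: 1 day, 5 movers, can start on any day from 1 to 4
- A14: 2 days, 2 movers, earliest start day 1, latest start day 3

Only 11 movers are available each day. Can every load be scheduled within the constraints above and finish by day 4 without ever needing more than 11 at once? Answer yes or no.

yes

Schedule A10@1, A11@1, A12@2, A13@3, A14@3: d1:10  d2:10  d3:7  d4:2 — peak 10 ≤ 11.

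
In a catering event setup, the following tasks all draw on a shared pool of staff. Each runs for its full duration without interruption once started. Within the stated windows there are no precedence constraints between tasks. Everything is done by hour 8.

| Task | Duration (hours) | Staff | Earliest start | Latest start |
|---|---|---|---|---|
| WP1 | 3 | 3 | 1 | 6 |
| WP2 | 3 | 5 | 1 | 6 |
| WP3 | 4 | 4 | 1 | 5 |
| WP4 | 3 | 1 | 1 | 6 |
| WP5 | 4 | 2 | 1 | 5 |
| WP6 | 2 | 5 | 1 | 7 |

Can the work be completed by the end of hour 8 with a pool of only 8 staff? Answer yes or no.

no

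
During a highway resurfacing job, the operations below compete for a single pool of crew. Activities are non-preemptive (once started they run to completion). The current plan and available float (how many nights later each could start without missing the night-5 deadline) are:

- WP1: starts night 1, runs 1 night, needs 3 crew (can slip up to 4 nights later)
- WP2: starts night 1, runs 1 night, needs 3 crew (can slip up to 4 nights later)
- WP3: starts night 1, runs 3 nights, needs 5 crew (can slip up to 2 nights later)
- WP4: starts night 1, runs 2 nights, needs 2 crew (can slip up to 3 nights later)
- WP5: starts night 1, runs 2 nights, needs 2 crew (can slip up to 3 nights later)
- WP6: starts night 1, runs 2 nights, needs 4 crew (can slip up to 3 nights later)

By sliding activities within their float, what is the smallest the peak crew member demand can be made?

8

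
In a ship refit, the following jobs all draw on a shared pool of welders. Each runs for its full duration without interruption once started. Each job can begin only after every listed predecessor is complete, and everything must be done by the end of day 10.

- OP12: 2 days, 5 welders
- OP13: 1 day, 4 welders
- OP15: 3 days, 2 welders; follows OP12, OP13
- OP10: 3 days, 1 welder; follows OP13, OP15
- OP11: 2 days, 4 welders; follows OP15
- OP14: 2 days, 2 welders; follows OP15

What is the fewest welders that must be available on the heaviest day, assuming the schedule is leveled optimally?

Early-start (OP12@1, OP13@1, OP15@3, OP10@6, OP11@6, OP14@6) gives peak 9: d1:9  d2:5  d3:2  d4:2  d5:2  d6:7  d7:7  d8:1  d9:0  d10:0.
Shift OP13→3, OP15→4, OP10→7, OP11→7, OP14→9.
Schedule OP12@1, OP13@3, OP15@4, OP10@7, OP11@7, OP14@9: d1:5  d2:5  d3:4  d4:2  d5:2  d6:2  d7:5  d8:5  d9:3  d10:2 — peak 5.

5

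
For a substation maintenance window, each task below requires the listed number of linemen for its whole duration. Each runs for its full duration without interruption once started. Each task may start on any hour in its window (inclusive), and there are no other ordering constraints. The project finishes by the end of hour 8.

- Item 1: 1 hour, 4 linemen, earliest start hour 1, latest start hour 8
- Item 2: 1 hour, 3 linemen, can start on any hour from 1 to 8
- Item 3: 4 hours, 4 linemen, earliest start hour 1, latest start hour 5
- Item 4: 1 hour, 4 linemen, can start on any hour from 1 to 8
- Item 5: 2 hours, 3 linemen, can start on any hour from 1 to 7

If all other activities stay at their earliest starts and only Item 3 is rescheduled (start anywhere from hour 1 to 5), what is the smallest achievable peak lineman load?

Item 3@1: h1:18  h2:7  h3:4  h4:4  h5:0  h6:0  h7:0  h8:0 → peak 18
Item 3@2: h1:14  h2:7  h3:4  h4:4  h5:4  h6:0  h7:0  h8:0 → peak 14
Item 3@3: h1:14  h2:3  h3:4  h4:4  h5:4  h6:4  h7:0  h8:0 → peak 14
Item 3@4: h1:14  h2:3  h3:0  h4:4  h5:4  h6:4  h7:4  h8:0 → peak 14
Item 3@5: h1:14  h2:3  h3:0  h4:0  h5:4  h6:4  h7:4  h8:4 → peak 14
Best is Item 3@2, peak 14.

14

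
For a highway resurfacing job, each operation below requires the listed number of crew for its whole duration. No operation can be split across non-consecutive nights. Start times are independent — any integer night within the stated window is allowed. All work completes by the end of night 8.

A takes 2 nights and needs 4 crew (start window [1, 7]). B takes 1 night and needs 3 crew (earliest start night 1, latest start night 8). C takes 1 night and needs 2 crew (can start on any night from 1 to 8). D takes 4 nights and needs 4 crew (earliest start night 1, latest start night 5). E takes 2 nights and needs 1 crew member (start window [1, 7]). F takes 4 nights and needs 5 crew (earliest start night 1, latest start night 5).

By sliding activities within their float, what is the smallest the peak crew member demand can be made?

Early-start (A@1, B@1, C@1, D@1, E@1, F@1) gives peak 19: n1:19  n2:14  n3:9  n4:9  n5:0  n6:0  n7:0  n8:0.
Shift B→3, C→4, E→3, F→5.
Schedule A@1, B@3, C@4, D@1, E@3, F@5: n1:8  n2:8  n3:8  n4:7  n5:5  n6:5  n7:5  n8:5 — peak 8.

8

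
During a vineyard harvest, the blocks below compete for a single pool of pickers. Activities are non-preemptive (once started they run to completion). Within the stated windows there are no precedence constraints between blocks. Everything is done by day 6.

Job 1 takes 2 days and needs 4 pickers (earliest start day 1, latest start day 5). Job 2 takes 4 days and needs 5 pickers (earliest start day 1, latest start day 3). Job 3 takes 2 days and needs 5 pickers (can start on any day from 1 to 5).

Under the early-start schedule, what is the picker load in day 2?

At early start, day 2 has: Job 1, Job 2, Job 3.
Demand: 4 + 5 + 5 = 14.

14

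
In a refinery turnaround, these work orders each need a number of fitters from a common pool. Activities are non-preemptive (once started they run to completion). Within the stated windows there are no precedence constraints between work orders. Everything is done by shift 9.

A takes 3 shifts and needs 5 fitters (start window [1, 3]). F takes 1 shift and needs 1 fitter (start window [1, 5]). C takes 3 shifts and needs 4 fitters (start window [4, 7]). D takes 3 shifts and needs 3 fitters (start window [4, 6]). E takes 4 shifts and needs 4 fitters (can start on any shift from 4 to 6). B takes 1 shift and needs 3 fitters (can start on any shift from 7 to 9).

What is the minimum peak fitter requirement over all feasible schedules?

8

Early-start (A@1, F@1, C@4, D@4, E@4, B@7) gives peak 11: s1:6  s2:5  s3:5  s4:11  s5:11  s6:11  s7:7  s8:0  s9:0.
Shift C→7, B→8.
Schedule A@1, F@1, C@7, D@4, E@4, B@8: s1:6  s2:5  s3:5  s4:7  s5:7  s6:7  s7:8  s8:7  s9:4 — peak 8.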